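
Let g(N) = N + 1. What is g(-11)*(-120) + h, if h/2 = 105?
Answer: 1410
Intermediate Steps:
h = 210 (h = 2*105 = 210)
g(N) = 1 + N
g(-11)*(-120) + h = (1 - 11)*(-120) + 210 = -10*(-120) + 210 = 1200 + 210 = 1410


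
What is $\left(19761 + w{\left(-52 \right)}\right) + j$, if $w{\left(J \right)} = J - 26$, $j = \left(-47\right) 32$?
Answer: $18179$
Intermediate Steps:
$j = -1504$
$w{\left(J \right)} = -26 + J$
$\left(19761 + w{\left(-52 \right)}\right) + j = \left(19761 - 78\right) - 1504 = 19683 - 1504 = 18179$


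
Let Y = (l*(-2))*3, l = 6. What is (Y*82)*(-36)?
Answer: 106272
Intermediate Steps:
Y = -36 (Y = (6*(-2))*3 = -12*3 = -36)
(Y*82)*(-36) = -36*82*(-36) = -2952*(-36) = 106272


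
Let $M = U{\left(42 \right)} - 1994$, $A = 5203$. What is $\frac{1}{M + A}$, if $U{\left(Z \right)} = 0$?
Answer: $\frac{1}{3209} \approx 0.00031162$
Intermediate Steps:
$M = -1994$ ($M = 0 - 1994 = -1994$)
$\frac{1}{M + A} = \frac{1}{-1994 + 5203} = \frac{1}{3209}$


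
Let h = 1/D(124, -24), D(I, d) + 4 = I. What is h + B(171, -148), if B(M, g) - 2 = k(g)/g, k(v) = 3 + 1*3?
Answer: 8737/4440 ≈ 1.9678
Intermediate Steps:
k(v) = 6 (k(v) = 3 + 3 = 6)
D(I, d) = -4 + I
B(M, g) = 2 + 6/g
h = 1/120 (h = 1/(-4 + 124) = 1/120 ≈ 0.0083333)
h + B(171, -148) = 1/120 + (2 + 6/(-148)) = 1/120 + (2 + 6*(-1/148)) = 1/120 + (2 - 3/74) = 1/120 + 145/74 = 8737/4440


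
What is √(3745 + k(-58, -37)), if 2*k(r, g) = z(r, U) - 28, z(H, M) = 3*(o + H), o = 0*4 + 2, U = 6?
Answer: √3647 ≈ 60.390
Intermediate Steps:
o = 2 (o = 0 + 2 = 2)
z(H, M) = 6 + 3*H (z(H, M) = 3*(2 + H) = 6 + 3*H)
k(r, g) = -11 + 3*r/2 (k(r, g) = ((6 + 3*r) - 28)/2 = (-22 + 3*r)/2 = -11 + 3*r/2)
√(3745 + k(-58, -37)) = √(3745 + (-11 + (3/2)*(-58))) = √(3745 + (-11 - 87)) = √(3745 - 98) = √3647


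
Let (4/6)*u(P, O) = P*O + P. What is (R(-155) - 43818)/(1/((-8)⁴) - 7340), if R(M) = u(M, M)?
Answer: 32821248/30064639 ≈ 1.0917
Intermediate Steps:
u(P, O) = 3*P/2 + 3*O*P/2 (u(P, O) = 3*(P*O + P)/2 = 3*(O*P + P)/2 = 3*(P + O*P)/2 = 3*P/2 + 3*O*P/2)
R(M) = 3*M*(1 + M)/2
(R(-155) - 43818)/(1/((-8)⁴) - 7340) = ((3/2)*(-155)*(1 - 155) - 43818)/(1/((-8)⁴) - 7340) = ((3/2)*(-155)*(-154) - 43818)/(1/4096 - 7340) = (35805 - 43818)/(1/4096 - 7340) = -8013/(-30064639/4096) = -8013*(-4096/30064639) = 32821248/30064639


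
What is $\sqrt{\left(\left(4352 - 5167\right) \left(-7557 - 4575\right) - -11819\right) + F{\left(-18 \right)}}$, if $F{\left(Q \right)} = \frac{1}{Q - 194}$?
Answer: $\frac{3 \sqrt{12358849679}}{106} \approx 3146.3$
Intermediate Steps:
$F{\left(Q \right)} = \frac{1}{-194 + Q}$
$\sqrt{\left(\left(4352 - 5167\right) \left(-7557 - 4575\right) - -11819\right) + F{\left(-18 \right)}} = \sqrt{\left(\left(4352 - 5167\right) \left(-7557 - 4575\right) - -11819\right) + \frac{1}{-194 - 18}} = \sqrt{\left(\left(-815\right) \left(-12132\right) + 11819\right) + \frac{1}{-212}} = \sqrt{\left(9887580 + 11819\right) - \frac{1}{212}} = \sqrt{9899399 - \frac{1}{212}} = \sqrt{\frac{2098672587}{212}} = \frac{3 \sqrt{12358849679}}{106}$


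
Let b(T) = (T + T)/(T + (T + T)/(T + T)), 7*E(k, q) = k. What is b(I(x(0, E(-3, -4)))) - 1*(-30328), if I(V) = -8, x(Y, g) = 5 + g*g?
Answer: 212312/7 ≈ 30330.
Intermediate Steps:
E(k, q) = k/7
x(Y, g) = 5 + g**2
b(T) = 2*T/(1 + T) (b(T) = (2*T)/(T + (2*T)/((2*T))) = (2*T)/(T + (2*T)*(1/(2*T))) = (2*T)/(T + 1) = (2*T)/(1 + T) = 2*T/(1 + T))
b(I(x(0, E(-3, -4)))) - 1*(-30328) = 2*(-8)/(1 - 8) - 1*(-30328) = 2*(-8)/(-7) + 30328 = 2*(-8)*(-1/7) + 30328 = 16/7 + 30328 = 212312/7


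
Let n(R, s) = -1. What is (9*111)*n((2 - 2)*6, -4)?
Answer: -999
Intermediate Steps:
(9*111)*n((2 - 2)*6, -4) = (9*111)*(-1) = 999*(-1) = -999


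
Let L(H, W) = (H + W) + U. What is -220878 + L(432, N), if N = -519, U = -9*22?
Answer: -221163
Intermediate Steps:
U = -198
L(H, W) = -198 + H + W (L(H, W) = (H + W) - 198 = -198 + H + W)
-220878 + L(432, N) = -220878 + (-198 + 432 - 519) = -220878 - 285 = -221163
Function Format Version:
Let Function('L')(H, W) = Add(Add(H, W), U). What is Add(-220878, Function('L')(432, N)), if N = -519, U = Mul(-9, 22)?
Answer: -221163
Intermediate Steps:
U = -198
Function('L')(H, W) = Add(-198, H, W) (Function('L')(H, W) = Add(Add(H, W), -198) = Add(-198, H, W))
Add(-220878, Function('L')(432, N)) = Add(-220878, Add(-198, 432, -519)) = Add(-220878, -285) = -221163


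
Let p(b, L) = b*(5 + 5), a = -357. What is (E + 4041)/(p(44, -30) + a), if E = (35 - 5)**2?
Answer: 4941/83 ≈ 59.530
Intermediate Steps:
E = 900 (E = 30**2 = 900)
p(b, L) = 10*b (p(b, L) = b*10 = 10*b)
(E + 4041)/(p(44, -30) + a) = (900 + 4041)/(10*44 - 357) = 4941/(440 - 357) = 4941/83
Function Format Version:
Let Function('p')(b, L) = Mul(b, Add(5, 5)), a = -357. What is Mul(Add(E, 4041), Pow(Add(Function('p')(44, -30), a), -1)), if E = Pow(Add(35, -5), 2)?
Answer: Rational(4941, 83) ≈ 59.530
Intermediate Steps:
E = 900 (E = Pow(30, 2) = 900)
Function('p')(b, L) = Mul(10, b) (Function('p')(b, L) = Mul(b, 10) = Mul(10, b))
Mul(Add(E, 4041), Pow(Add(Function('p')(44, -30), a), -1)) = Mul(Add(900, 4041), Pow(Add(Mul(10, 44), -357), -1)) = Mul(4941, Pow(Add(440, -357), -1)) = Mul(4941, Pow(83, -1)) = Mul(4941, Rational(1, 83)) = Rational(4941, 83)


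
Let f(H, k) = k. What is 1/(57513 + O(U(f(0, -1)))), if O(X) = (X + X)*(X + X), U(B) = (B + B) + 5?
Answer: 1/57549 ≈ 1.7377e-5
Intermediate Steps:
U(B) = 5 + 2*B (U(B) = 2*B + 5 = 5 + 2*B)
O(X) = 4*X² (O(X) = (2*X)*(2*X) = 4*X²)
1/(57513 + O(U(f(0, -1)))) = 1/(57513 + 4*(5 + 2*(-1))²) = 1/(57513 + 4*(5 - 2)²) = 1/(57513 + 4*3²) = 1/(57513 + 4*9) = 1/(57513 + 36) = 1/57549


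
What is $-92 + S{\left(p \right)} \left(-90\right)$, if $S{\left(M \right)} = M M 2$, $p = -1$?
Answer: $-272$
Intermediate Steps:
$S{\left(M \right)} = 2 M^{2}$ ($S{\left(M \right)} = M^{2} \cdot 2 = 2 M^{2}$)
$-92 + S{\left(p \right)} \left(-90\right) = -92 + 2 \left(-1\right)^{2} \left(-90\right) = -92 + 2 \cdot 1 \left(-90\right) = -92 + 2 \left(-90\right) = -92 - 180 = -272$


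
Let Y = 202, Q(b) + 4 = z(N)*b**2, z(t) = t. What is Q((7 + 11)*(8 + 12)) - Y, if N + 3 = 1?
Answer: -259406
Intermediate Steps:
N = -2 (N = -3 + 1 = -2)
Q(b) = -4 - 2*b**2
Q((7 + 11)*(8 + 12)) - Y = (-4 - 2*(7 + 11)**2*(8 + 12)**2) - 1*202 = (-4 - 2*(18*20)**2) - 202 = (-4 - 2*360**2) - 202 = (-4 - 2*129600) - 202 = (-4 - 259200) - 202 = -259204 - 202 = -259406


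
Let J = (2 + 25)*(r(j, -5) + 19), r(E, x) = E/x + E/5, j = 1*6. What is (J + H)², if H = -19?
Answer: 244036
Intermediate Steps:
j = 6
r(E, x) = E/5 + E/x (r(E, x) = E/x + E*(⅕) = E/x + E/5 = E/5 + E/x)
J = 513 (J = (2 + 25)*(((⅕)*6 + 6/(-5)) + 19) = 27*((6/5 + 6*(-⅕)) + 19) = 27*((6/5 - 6/5) + 19) = 27*(0 + 19) = 27*19 = 513)
(J + H)² = (513 - 19)² = 494² = 244036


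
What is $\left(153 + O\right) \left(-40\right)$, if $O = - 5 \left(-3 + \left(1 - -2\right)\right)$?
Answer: $-6120$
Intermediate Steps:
$O = 0$ ($O = - 5 \left(-3 + \left(1 + 2\right)\right) = - 5 \left(-3 + 3\right) = \left(-5\right) 0 = 0$)
$\left(153 + O\right) \left(-40\right) = \left(153 + 0\right) \left(-40\right) = 153 \left(-40\right) = -6120$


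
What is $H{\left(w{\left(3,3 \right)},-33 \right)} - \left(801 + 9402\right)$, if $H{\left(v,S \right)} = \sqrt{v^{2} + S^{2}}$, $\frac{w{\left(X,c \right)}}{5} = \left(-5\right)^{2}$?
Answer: $-10203 + \sqrt{16714} \approx -10074.0$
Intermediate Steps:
$w{\left(X,c \right)} = 125$ ($w{\left(X,c \right)} = 5 \left(-5\right)^{2} = 5 \cdot 25 = 125$)
$H{\left(v,S \right)} = \sqrt{S^{2} + v^{2}}$
$H{\left(w{\left(3,3 \right)},-33 \right)} - \left(801 + 9402\right) = \sqrt{\left(-33\right)^{2} + 125^{2}} - \left(801 + 9402\right) = \sqrt{1089 + 15625} - 10203 = \sqrt{16714} - 10203 = -10203 + \sqrt{16714}$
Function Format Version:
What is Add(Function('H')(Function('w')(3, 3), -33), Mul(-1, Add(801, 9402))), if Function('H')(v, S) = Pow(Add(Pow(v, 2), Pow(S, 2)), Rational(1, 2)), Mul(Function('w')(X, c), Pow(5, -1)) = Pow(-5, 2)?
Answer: Add(-10203, Pow(16714, Rational(1, 2))) ≈ -10074.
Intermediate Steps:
Function('w')(X, c) = 125 (Function('w')(X, c) = Mul(5, Pow(-5, 2)) = Mul(5, 25) = 125)
Function('H')(v, S) = Pow(Add(Pow(S, 2), Pow(v, 2)), Rational(1, 2))
Add(Function('H')(Function('w')(3, 3), -33), Mul(-1, Add(801, 9402))) = Add(Pow(Add(Pow(-33, 2), Pow(125, 2)), Rational(1, 2)), Mul(-1, Add(801, 9402))) = Add(Pow(Add(1089, 15625), Rational(1, 2)), Mul(-1, 10203)) = Add(Pow(16714, Rational(1, 2)), -10203) = Add(-10203, Pow(16714, Rational(1, 2)))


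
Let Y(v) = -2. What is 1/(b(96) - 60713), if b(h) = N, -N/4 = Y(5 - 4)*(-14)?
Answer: -1/60825 ≈ -1.6441e-5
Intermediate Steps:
N = -112 (N = -(-8)*(-14) = -4*28 = -112)
b(h) = -112
1/(b(96) - 60713) = 1/(-112 - 60713) = 1/(-60825) = -1/60825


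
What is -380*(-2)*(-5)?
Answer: -3800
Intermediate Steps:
-380*(-2)*(-5) = -38*(-20)*(-5) = 760*(-5) = -3800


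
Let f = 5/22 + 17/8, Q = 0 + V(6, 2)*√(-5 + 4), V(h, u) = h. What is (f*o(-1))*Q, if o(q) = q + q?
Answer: -621*I/22 ≈ -28.227*I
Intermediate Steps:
o(q) = 2*q
Q = 6*I (Q = 0 + 6*√(-5 + 4) = 0 + 6*√(-1) = 0 + 6*I = 6*I ≈ 6.0*I)
f = 207/88 (f = 5*(1/22) + 17*(⅛) = 5/22 + 17/8 = 207/88 ≈ 2.3523)
(f*o(-1))*Q = (207*(2*(-1))/88)*(6*I) = ((207/88)*(-2))*(6*I) = -621*I/22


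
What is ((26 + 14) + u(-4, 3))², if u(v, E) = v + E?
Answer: 1521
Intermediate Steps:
u(v, E) = E + v
((26 + 14) + u(-4, 3))² = ((26 + 14) + (3 - 4))² = (40 - 1)² = 39² = 1521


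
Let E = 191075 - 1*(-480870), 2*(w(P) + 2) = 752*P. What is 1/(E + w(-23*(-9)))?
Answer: 1/749775 ≈ 1.3337e-6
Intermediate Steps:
w(P) = -2 + 376*P (w(P) = -2 + (752*P)/2 = -2 + 376*P)
E = 671945 (E = 191075 + 480870 = 671945)
1/(E + w(-23*(-9))) = 1/(671945 + (-2 + 376*(-23*(-9)))) = 1/(671945 + (-2 + 376*207)) = 1/(671945 + (-2 + 77832)) = 1/(671945 + 77830) = 1/749775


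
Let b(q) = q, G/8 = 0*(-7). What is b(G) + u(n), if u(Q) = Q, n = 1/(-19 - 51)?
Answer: -1/70 ≈ -0.014286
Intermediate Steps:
G = 0 (G = 8*(0*(-7)) = 8*0 = 0)
n = -1/70 (n = 1/(-70) = -1/70 ≈ -0.014286)
b(G) + u(n) = 0 - 1/70 = -1/70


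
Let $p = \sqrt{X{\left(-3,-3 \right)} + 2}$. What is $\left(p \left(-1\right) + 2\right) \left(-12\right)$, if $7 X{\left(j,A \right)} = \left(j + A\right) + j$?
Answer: $-24 + \frac{12 \sqrt{35}}{7} \approx -13.858$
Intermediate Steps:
$X{\left(j,A \right)} = \frac{A}{7} + \frac{2 j}{7}$ ($X{\left(j,A \right)} = \frac{\left(j + A\right) + j}{7} = \frac{\left(A + j\right) + j}{7} = \frac{A + 2 j}{7} = \frac{A}{7} + \frac{2 j}{7}$)
$p = \frac{\sqrt{35}}{7}$ ($p = \sqrt{\left(\frac{1}{7} \left(-3\right) + \frac{2}{7} \left(-3\right)\right) + 2} = \sqrt{\left(- \frac{3}{7} - \frac{6}{7}\right) + 2} = \sqrt{- \frac{9}{7} + 2} = \sqrt{\frac{5}{7}} = \frac{\sqrt{35}}{7} \approx 0.84515$)
$\left(p \left(-1\right) + 2\right) \left(-12\right) = \left(\frac{\sqrt{35}}{7} \left(-1\right) + 2\right) \left(-12\right) = \left(- \frac{\sqrt{35}}{7} + 2\right) \left(-12\right) = \left(2 - \frac{\sqrt{35}}{7}\right) \left(-12\right) = -24 + \frac{12 \sqrt{35}}{7}$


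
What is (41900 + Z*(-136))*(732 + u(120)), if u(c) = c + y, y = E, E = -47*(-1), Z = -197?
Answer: 61754108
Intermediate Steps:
E = 47
y = 47
u(c) = 47 + c (u(c) = c + 47 = 47 + c)
(41900 + Z*(-136))*(732 + u(120)) = (41900 - 197*(-136))*(732 + (47 + 120)) = (41900 + 26792)*(732 + 167) = 68692*899 = 61754108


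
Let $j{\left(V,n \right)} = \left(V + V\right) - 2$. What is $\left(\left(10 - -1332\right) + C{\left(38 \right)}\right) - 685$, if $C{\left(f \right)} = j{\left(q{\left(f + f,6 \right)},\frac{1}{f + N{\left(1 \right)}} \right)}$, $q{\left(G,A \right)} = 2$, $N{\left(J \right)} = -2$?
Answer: $659$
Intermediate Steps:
$j{\left(V,n \right)} = -2 + 2 V$ ($j{\left(V,n \right)} = 2 V - 2 = -2 + 2 V$)
$C{\left(f \right)} = 2$ ($C{\left(f \right)} = -2 + 2 \cdot 2 = -2 + 4 = 2$)
$\left(\left(10 - -1332\right) + C{\left(38 \right)}\right) - 685 = \left(\left(10 - -1332\right) + 2\right) - 685 = \left(\left(10 + 1332\right) + 2\right) - 685 = \left(1342 + 2\right) - 685 = 1344 - 685 = 659$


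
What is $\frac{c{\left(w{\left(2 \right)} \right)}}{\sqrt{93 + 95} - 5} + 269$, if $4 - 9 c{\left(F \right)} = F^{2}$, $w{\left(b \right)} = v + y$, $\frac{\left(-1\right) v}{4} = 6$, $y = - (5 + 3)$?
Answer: $\frac{129841}{489} - \frac{680 \sqrt{47}}{489} \approx 255.99$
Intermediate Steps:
$y = -8$ ($y = \left(-1\right) 8 = -8$)
$v = -24$ ($v = \left(-4\right) 6 = -24$)
$w{\left(b \right)} = -32$ ($w{\left(b \right)} = -24 - 8 = -32$)
$c{\left(F \right)} = \frac{4}{9} - \frac{F^{2}}{9}$
$\frac{c{\left(w{\left(2 \right)} \right)}}{\sqrt{93 + 95} - 5} + 269 = \frac{\frac{4}{9} - \frac{\left(-32\right)^{2}}{9}}{\sqrt{93 + 95} - 5} + 269 = \frac{\frac{4}{9} - \frac{1024}{9}}{\sqrt{188} - 5} + 269 = \frac{\frac{4}{9} - \frac{1024}{9}}{2 \sqrt{47} - 5} + 269 = - \frac{340}{3 \left(-5 + 2 \sqrt{47}\right)} + 269 = 269 - \frac{340}{3 \left(-5 + 2 \sqrt{47}\right)}$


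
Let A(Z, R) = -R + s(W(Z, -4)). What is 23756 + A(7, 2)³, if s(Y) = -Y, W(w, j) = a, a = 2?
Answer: 23692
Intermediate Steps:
W(w, j) = 2
A(Z, R) = -2 - R (A(Z, R) = -R - 1*2 = -R - 2 = -2 - R)
23756 + A(7, 2)³ = 23756 + (-2 - 1*2)³ = 23756 + (-2 - 2)³ = 23756 + (-4)³ = 23756 - 64 = 23692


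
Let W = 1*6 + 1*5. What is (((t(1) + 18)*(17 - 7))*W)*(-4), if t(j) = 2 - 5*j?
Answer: -6600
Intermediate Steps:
W = 11 (W = 6 + 5 = 11)
(((t(1) + 18)*(17 - 7))*W)*(-4) = ((((2 - 5*1) + 18)*(17 - 7))*11)*(-4) = ((((2 - 5) + 18)*10)*11)*(-4) = (((-3 + 18)*10)*11)*(-4) = ((15*10)*11)*(-4) = (150*11)*(-4) = 1650*(-4) = -6600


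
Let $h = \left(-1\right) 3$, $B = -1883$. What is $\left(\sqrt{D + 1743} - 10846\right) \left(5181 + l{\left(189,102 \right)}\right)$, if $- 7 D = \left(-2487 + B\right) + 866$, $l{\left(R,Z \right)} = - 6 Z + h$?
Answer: $-49522836 + \frac{13698 \sqrt{12215}}{7} \approx -4.9307 \cdot 10^{7}$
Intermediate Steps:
$h = -3$
$l{\left(R,Z \right)} = -3 - 6 Z$ ($l{\left(R,Z \right)} = - 6 Z - 3 = -3 - 6 Z$)
$D = \frac{3504}{7}$ ($D = - \frac{\left(-2487 - 1883\right) + 866}{7} = - \frac{-4370 + 866}{7} = \left(- \frac{1}{7}\right) \left(-3504\right) = \frac{3504}{7} \approx 500.57$)
$\left(\sqrt{D + 1743} - 10846\right) \left(5181 + l{\left(189,102 \right)}\right) = \left(\sqrt{\frac{3504}{7} + 1743} - 10846\right) \left(5181 - 615\right) = \left(\sqrt{\frac{15705}{7}} - 10846\right) \left(5181 - 615\right) = \left(\frac{3 \sqrt{12215}}{7} - 10846\right) \left(5181 - 615\right) = \left(-10846 + \frac{3 \sqrt{12215}}{7}\right) 4566 = -49522836 + \frac{13698 \sqrt{12215}}{7}$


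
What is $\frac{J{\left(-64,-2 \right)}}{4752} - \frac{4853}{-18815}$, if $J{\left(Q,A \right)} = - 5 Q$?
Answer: $\frac{1817641}{5588055} \approx 0.32527$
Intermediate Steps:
$\frac{J{\left(-64,-2 \right)}}{4752} - \frac{4853}{-18815} = \frac{\left(-5\right) \left(-64\right)}{4752} - \frac{4853}{-18815} = 320 \cdot \frac{1}{4752} - - \frac{4853}{18815} = \frac{20}{297} + \frac{4853}{18815} = \frac{1817641}{5588055}$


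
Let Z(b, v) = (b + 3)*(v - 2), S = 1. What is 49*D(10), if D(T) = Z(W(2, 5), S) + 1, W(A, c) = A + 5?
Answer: -441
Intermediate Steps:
W(A, c) = 5 + A
Z(b, v) = (-2 + v)*(3 + b) (Z(b, v) = (3 + b)*(-2 + v) = (-2 + v)*(3 + b))
D(T) = -9 (D(T) = (-6 - 2*(5 + 2) + 3*1 + (5 + 2)*1) + 1 = (-6 - 2*7 + 3 + 7*1) + 1 = (-6 - 14 + 3 + 7) + 1 = -10 + 1 = -9)
49*D(10) = 49*(-9) = -441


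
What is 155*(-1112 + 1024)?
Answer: -13640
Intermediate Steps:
155*(-1112 + 1024) = 155*(-88) = -13640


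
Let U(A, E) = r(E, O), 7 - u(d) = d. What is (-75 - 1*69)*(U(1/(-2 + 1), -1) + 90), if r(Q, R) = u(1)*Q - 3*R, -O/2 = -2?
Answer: -10368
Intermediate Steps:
O = 4 (O = -2*(-2) = 4)
u(d) = 7 - d
r(Q, R) = -3*R + 6*Q (r(Q, R) = (7 - 1*1)*Q - 3*R = (7 - 1)*Q - 3*R = 6*Q - 3*R = -3*R + 6*Q)
U(A, E) = -12 + 6*E (U(A, E) = -3*4 + 6*E = -12 + 6*E)
(-75 - 1*69)*(U(1/(-2 + 1), -1) + 90) = (-75 - 1*69)*((-12 + 6*(-1)) + 90) = (-75 - 69)*((-12 - 6) + 90) = -144*(-18 + 90) = -144*72 = -10368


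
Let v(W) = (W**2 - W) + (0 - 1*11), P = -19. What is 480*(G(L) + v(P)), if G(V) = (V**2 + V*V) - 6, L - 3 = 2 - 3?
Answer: 178080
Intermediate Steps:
L = 2 (L = 3 + (2 - 3) = 3 - 1 = 2)
v(W) = -11 + W**2 - W (v(W) = (W**2 - W) + (0 - 11) = (W**2 - W) - 11 = -11 + W**2 - W)
G(V) = -6 + 2*V**2 (G(V) = (V**2 + V**2) - 6 = 2*V**2 - 6 = -6 + 2*V**2)
480*(G(L) + v(P)) = 480*((-6 + 2*2**2) + (-11 + (-19)**2 - 1*(-19))) = 480*((-6 + 2*4) + (-11 + 361 + 19)) = 480*((-6 + 8) + 369) = 480*(2 + 369) = 480*371 = 178080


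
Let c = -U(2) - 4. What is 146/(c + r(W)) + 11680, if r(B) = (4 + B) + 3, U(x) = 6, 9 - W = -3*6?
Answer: 140233/12 ≈ 11686.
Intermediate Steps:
W = 27 (W = 9 - (-3)*6 = 9 - 1*(-18) = 9 + 18 = 27)
c = -10 (c = -1*6 - 4 = -6 - 4 = -10)
r(B) = 7 + B
146/(c + r(W)) + 11680 = 146/(-10 + (7 + 27)) + 11680 = 146/(-10 + 34) + 11680 = 146/24 + 11680 = (1/24)*146 + 11680 = 73/12 + 11680 = 140233/12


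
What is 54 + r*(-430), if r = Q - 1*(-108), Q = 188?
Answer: -127226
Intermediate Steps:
r = 296 (r = 188 - 1*(-108) = 188 + 108 = 296)
54 + r*(-430) = 54 + 296*(-430) = 54 - 127280 = -127226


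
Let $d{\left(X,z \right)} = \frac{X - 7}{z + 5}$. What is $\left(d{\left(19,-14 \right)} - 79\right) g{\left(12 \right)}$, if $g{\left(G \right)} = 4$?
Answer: $- \frac{964}{3} \approx -321.33$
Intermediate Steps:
$d{\left(X,z \right)} = \frac{-7 + X}{5 + z}$
$\left(d{\left(19,-14 \right)} - 79\right) g{\left(12 \right)} = \left(\frac{-7 + 19}{5 - 14} - 79\right) 4 = \left(\frac{1}{-9} \cdot 12 - 79\right) 4 = \left(\left(- \frac{1}{9}\right) 12 - 79\right) 4 = \left(- \frac{4}{3} - 79\right) 4 = \left(- \frac{241}{3}\right) 4 = - \frac{964}{3}$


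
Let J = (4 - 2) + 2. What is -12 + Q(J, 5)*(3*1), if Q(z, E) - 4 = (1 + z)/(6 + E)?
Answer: 15/11 ≈ 1.3636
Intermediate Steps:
J = 4 (J = 2 + 2 = 4)
Q(z, E) = 4 + (1 + z)/(6 + E)
-12 + Q(J, 5)*(3*1) = -12 + ((25 + 4 + 4*5)/(6 + 5))*(3*1) = -12 + ((25 + 4 + 20)/11)*3 = -12 + ((1/11)*49)*3 = -12 + (49/11)*3 = -12 + 147/11 = 15/11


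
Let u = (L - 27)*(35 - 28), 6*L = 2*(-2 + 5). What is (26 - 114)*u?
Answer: 16016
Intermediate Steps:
L = 1 (L = (2*(-2 + 5))/6 = (2*3)/6 = (1/6)*6 = 1)
u = -182 (u = (1 - 27)*(35 - 28) = -26*7 = -182)
(26 - 114)*u = (26 - 114)*(-182) = -88*(-182) = 16016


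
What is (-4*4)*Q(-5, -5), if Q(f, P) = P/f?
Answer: -16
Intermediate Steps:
(-4*4)*Q(-5, -5) = (-4*4)*(-5/(-5)) = -(-80)*(-1)/5 = -16*1 = -16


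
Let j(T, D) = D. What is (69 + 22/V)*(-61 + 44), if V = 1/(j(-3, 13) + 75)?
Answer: -34085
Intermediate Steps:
V = 1/88 (V = 1/(13 + 75) = 1/88 ≈ 0.011364)
(69 + 22/V)*(-61 + 44) = (69 + 22/(1/88))*(-61 + 44) = (69 + 22*88)*(-17) = (69 + 1936)*(-17) = 2005*(-17) = -34085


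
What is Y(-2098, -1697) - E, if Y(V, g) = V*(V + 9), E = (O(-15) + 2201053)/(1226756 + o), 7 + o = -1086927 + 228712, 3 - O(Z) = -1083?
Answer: 1615179867409/368534 ≈ 4.3827e+6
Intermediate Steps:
O(Z) = 1086 (O(Z) = 3 - 1*(-1083) = 3 + 1083 = 1086)
o = -858222 (o = -7 + (-1086927 + 228712) = -7 - 858215 = -858222)
E = 2202139/368534 (E = (1086 + 2201053)/(1226756 - 858222) = 2202139/368534 ≈ 5.9754)
Y(V, g) = V*(9 + V)
Y(-2098, -1697) - E = -2098*(9 - 2098) - 1*2202139/368534 = -2098*(-2089) - 2202139/368534 = 4382722 - 2202139/368534 = 1615179867409/368534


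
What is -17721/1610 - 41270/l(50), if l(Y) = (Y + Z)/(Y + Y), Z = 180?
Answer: -28906721/1610 ≈ -17955.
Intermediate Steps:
l(Y) = (180 + Y)/(2*Y) (l(Y) = (Y + 180)/(Y + Y) = (180 + Y)/((2*Y)) = (180 + Y)*(1/(2*Y)) = (180 + Y)/(2*Y))
-17721/1610 - 41270/l(50) = -17721/1610 - 41270*100/(180 + 50) = -17721*1/1610 - 41270/((½)*(1/50)*230) = -17721/1610 - 41270/23/10 = -17721/1610 - 41270*10/23 = -17721/1610 - 412700/23 = -28906721/1610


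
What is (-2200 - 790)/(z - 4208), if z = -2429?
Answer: 2990/6637 ≈ 0.45050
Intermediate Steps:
(-2200 - 790)/(z - 4208) = (-2200 - 790)/(-2429 - 4208) = -2990/(-6637) = -2990*(-1/6637) = 2990/6637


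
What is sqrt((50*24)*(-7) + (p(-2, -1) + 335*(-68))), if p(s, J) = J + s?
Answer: I*sqrt(31183) ≈ 176.59*I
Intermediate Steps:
sqrt((50*24)*(-7) + (p(-2, -1) + 335*(-68))) = sqrt((50*24)*(-7) + ((-1 - 2) + 335*(-68))) = sqrt(1200*(-7) + (-3 - 22780)) = sqrt(-8400 - 22783) = sqrt(-31183) = I*sqrt(31183)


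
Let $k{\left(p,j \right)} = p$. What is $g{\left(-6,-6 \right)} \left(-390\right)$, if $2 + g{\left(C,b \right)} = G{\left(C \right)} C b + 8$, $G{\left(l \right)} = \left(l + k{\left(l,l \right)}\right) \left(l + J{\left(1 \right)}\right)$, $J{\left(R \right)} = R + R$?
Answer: $-676260$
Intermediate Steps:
$J{\left(R \right)} = 2 R$
$G{\left(l \right)} = 2 l \left(2 + l\right)$ ($G{\left(l \right)} = \left(l + l\right) \left(l + 2 \cdot 1\right) = 2 l \left(l + 2\right) = 2 l \left(2 + l\right)$)
$g{\left(C,b \right)} = 6 + 2 b C^{2} \left(2 + C\right)$ ($g{\left(C,b \right)} = -2 + \left(2 C \left(2 + C\right) C b + 8\right) = -2 + \left(2 C^{2} \left(2 + C\right) b + 8\right) = -2 + \left(2 b C^{2} \left(2 + C\right) + 8\right) = -2 + \left(8 + 2 b C^{2} \left(2 + C\right)\right) = 6 + 2 b C^{2} \left(2 + C\right)$)
$g{\left(-6,-6 \right)} \left(-390\right) = \left(6 + 2 \left(-6\right) \left(-6\right)^{2} \left(2 - 6\right)\right) \left(-390\right) = \left(6 + 2 \left(-6\right) 36 \left(-4\right)\right) \left(-390\right) = \left(6 + 1728\right) \left(-390\right) = 1734 \left(-390\right) = -676260$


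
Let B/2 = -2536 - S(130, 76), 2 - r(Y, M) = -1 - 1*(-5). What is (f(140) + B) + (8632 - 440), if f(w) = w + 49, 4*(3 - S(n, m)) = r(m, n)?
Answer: 3302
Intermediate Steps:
r(Y, M) = -2 (r(Y, M) = 2 - (-1 - 1*(-5)) = 2 - (-1 + 5) = 2 - 1*4 = 2 - 4 = -2)
S(n, m) = 7/2 (S(n, m) = 3 - ¼*(-2) = 3 + ½ = 7/2)
f(w) = 49 + w
B = -5079 (B = 2*(-2536 - 1*7/2) = 2*(-2536 - 7/2) = 2*(-5079/2) = -5079)
(f(140) + B) + (8632 - 440) = ((49 + 140) - 5079) + (8632 - 440) = (189 - 5079) + 8192 = -4890 + 8192 = 3302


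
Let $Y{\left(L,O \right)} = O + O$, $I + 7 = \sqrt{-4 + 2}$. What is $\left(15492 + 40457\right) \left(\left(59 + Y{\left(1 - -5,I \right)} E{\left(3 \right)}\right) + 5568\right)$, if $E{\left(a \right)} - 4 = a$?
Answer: $309342021 + 783286 i \sqrt{2} \approx 3.0934 \cdot 10^{8} + 1.1077 \cdot 10^{6} i$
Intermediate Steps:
$E{\left(a \right)} = 4 + a$
$I = -7 + i \sqrt{2}$ ($I = -7 + \sqrt{-4 + 2} = -7 + \sqrt{-2} = -7 + i \sqrt{2} \approx -7.0 + 1.4142 i$)
$Y{\left(L,O \right)} = 2 O$
$\left(15492 + 40457\right) \left(\left(59 + Y{\left(1 - -5,I \right)} E{\left(3 \right)}\right) + 5568\right) = \left(15492 + 40457\right) \left(\left(59 + 2 \left(-7 + i \sqrt{2}\right) \left(4 + 3\right)\right) + 5568\right) = 55949 \left(\left(59 + \left(-14 + 2 i \sqrt{2}\right) 7\right) + 5568\right) = 55949 \left(\left(59 - \left(98 - 14 i \sqrt{2}\right)\right) + 5568\right) = 55949 \left(\left(-39 + 14 i \sqrt{2}\right) + 5568\right) = 55949 \left(5529 + 14 i \sqrt{2}\right) = 309342021 + 783286 i \sqrt{2}$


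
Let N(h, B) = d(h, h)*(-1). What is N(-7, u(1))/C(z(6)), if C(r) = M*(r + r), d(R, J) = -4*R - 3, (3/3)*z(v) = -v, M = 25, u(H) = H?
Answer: 1/12 ≈ 0.083333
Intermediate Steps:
z(v) = -v
d(R, J) = -3 - 4*R
N(h, B) = 3 + 4*h (N(h, B) = (-3 - 4*h)*(-1) = 3 + 4*h)
C(r) = 50*r (C(r) = 25*(r + r) = 25*(2*r) = 50*r)
N(-7, u(1))/C(z(6)) = (3 + 4*(-7))/((50*(-1*6))) = (3 - 28)/((50*(-6))) = -25/(-300) = -25*(-1/300) = 1/12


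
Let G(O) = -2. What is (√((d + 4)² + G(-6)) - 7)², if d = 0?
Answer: (7 - √14)² ≈ 10.617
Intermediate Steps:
(√((d + 4)² + G(-6)) - 7)² = (√((0 + 4)² - 2) - 7)² = (√(4² - 2) - 7)² = (√(16 - 2) - 7)² = (√14 - 7)² = (-7 + √14)²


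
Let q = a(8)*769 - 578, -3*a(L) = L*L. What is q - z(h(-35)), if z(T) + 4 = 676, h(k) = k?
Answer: -52966/3 ≈ -17655.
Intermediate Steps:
a(L) = -L²/3 (a(L) = -L*L/3 = -L²/3)
q = -50950/3 (q = -⅓*8²*769 - 578 = -⅓*64*769 - 578 = -64/3*769 - 578 = -49216/3 - 578 = -50950/3 ≈ -16983.)
z(T) = 672 (z(T) = -4 + 676 = 672)
q - z(h(-35)) = -50950/3 - 1*672 = -50950/3 - 672 = -52966/3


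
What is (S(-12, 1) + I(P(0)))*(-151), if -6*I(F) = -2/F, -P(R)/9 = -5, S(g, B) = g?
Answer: 244469/135 ≈ 1810.9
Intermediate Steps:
P(R) = 45 (P(R) = -9*(-5) = 45)
I(F) = 1/(3*F) (I(F) = -(-1)/(3*F) = 1/(3*F))
(S(-12, 1) + I(P(0)))*(-151) = (-12 + (1/3)/45)*(-151) = (-12 + (1/3)*(1/45))*(-151) = (-12 + 1/135)*(-151) = -1619/135*(-151) = 244469/135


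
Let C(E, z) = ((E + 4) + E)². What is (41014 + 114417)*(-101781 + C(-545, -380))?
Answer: 167494777065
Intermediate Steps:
C(E, z) = (4 + 2*E)² (C(E, z) = ((4 + E) + E)² = (4 + 2*E)²)
(41014 + 114417)*(-101781 + C(-545, -380)) = (41014 + 114417)*(-101781 + 4*(2 - 545)²) = 155431*(-101781 + 4*(-543)²) = 155431*(-101781 + 4*294849) = 155431*(-101781 + 1179396) = 155431*1077615 = 167494777065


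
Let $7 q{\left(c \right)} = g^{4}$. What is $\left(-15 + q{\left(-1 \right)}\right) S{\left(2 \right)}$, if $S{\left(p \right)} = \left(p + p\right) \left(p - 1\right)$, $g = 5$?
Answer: $\frac{2080}{7} \approx 297.14$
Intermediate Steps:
$q{\left(c \right)} = \frac{625}{7}$ ($q{\left(c \right)} = \frac{5^{4}}{7} = \frac{1}{7} \cdot 625 = \frac{625}{7}$)
$S{\left(p \right)} = 2 p \left(-1 + p\right)$
$\left(-15 + q{\left(-1 \right)}\right) S{\left(2 \right)} = \left(-15 + \frac{625}{7}\right) 2 \cdot 2 \left(-1 + 2\right) = \frac{520 \cdot 2 \cdot 2 \cdot 1}{7} = \frac{520}{7} \cdot 4 = \frac{2080}{7}$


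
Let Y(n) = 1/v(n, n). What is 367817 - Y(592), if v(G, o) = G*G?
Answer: 128906617087/350464 ≈ 3.6782e+5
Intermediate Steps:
v(G, o) = G²
Y(n) = n⁻² (Y(n) = 1/(n²) = n⁻²)
367817 - Y(592) = 367817 - 1/592² = 367817 - 1*1/350464 = 367817 - 1/350464 = 128906617087/350464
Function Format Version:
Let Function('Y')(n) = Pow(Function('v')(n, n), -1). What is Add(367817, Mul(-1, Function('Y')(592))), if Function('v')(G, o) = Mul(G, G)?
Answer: Rational(128906617087, 350464) ≈ 3.6782e+5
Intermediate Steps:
Function('v')(G, o) = Pow(G, 2)
Function('Y')(n) = Pow(n, -2) (Function('Y')(n) = Pow(Pow(n, 2), -1) = Pow(n, -2))
Add(367817, Mul(-1, Function('Y')(592))) = Add(367817, Mul(-1, Pow(592, -2))) = Add(367817, Mul(-1, Rational(1, 350464))) = Add(367817, Rational(-1, 350464)) = Rational(128906617087, 350464)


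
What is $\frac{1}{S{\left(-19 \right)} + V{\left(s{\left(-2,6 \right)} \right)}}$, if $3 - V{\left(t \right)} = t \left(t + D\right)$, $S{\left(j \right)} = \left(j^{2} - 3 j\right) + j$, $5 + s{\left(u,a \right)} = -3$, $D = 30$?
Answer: $\frac{1}{578} \approx 0.0017301$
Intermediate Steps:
$s{\left(u,a \right)} = -8$ ($s{\left(u,a \right)} = -5 - 3 = -8$)
$S{\left(j \right)} = j^{2} - 2 j$
$V{\left(t \right)} = 3 - t \left(30 + t\right)$ ($V{\left(t \right)} = 3 - t \left(t + 30\right) = 3 - t \left(30 + t\right)$)
$\frac{1}{S{\left(-19 \right)} + V{\left(s{\left(-2,6 \right)} \right)}} = \frac{1}{- 19 \left(-2 - 19\right) - -179} = \frac{1}{\left(-19\right) \left(-21\right) + \left(3 - 64 + 240\right)} = \frac{1}{399 + \left(3 - 64 + 240\right)} = \frac{1}{399 + 179} = \frac{1}{578}$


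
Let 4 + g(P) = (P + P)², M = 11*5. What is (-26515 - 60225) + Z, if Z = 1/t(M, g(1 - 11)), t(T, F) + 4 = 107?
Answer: -8934219/103 ≈ -86740.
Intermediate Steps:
M = 55
g(P) = -4 + 4*P² (g(P) = -4 + (P + P)² = -4 + (2*P)² = -4 + 4*P²)
t(T, F) = 103 (t(T, F) = -4 + 107 = 103)
Z = 1/103 ≈ 0.0097087
(-26515 - 60225) + Z = (-26515 - 60225) + 1/103 = -86740 + 1/103 = -8934219/103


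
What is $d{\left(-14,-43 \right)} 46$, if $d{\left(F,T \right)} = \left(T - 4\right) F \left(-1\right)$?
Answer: $-30268$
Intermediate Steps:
$d{\left(F,T \right)} = - F \left(-4 + T\right)$ ($d{\left(F,T \right)} = \left(T - 4\right) F \left(-1\right) = \left(-4 + T\right) F \left(-1\right) = F \left(-4 + T\right) \left(-1\right) = - F \left(-4 + T\right)$)
$d{\left(-14,-43 \right)} 46 = - 14 \left(4 - -43\right) 46 = - 14 \left(4 + 43\right) 46 = \left(-14\right) 47 \cdot 46 = \left(-658\right) 46 = -30268$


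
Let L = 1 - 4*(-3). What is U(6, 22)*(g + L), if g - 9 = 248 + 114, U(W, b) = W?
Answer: 2304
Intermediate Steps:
g = 371 (g = 9 + (248 + 114) = 9 + 362 = 371)
L = 13 (L = 1 + 12 = 13)
U(6, 22)*(g + L) = 6*(371 + 13) = 6*384 = 2304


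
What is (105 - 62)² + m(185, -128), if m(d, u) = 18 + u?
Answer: 1739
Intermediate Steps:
(105 - 62)² + m(185, -128) = (105 - 62)² + (18 - 128) = 43² - 110 = 1849 - 110 = 1739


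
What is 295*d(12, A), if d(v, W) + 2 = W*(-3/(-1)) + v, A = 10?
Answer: 11800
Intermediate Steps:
d(v, W) = -2 + v + 3*W (d(v, W) = -2 + (W*(-3/(-1)) + v) = -2 + (W*(-3*(-1)) + v) = -2 + (W*3 + v) = -2 + (3*W + v) = -2 + (v + 3*W) = -2 + v + 3*W)
295*d(12, A) = 295*(-2 + 12 + 3*10) = 295*(-2 + 12 + 30) = 295*40 = 11800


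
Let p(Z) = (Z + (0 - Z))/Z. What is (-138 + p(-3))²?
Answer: 19044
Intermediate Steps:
p(Z) = 0 (p(Z) = (Z - Z)/Z = 0/Z = 0)
(-138 + p(-3))² = (-138 + 0)² = (-138)² = 19044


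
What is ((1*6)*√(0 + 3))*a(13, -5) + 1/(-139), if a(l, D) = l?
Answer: -1/139 + 78*√3 ≈ 135.09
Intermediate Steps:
((1*6)*√(0 + 3))*a(13, -5) + 1/(-139) = ((1*6)*√(0 + 3))*13 + 1/(-139) = (6*√3)*13 - 1/139 = 78*√3 - 1/139 = -1/139 + 78*√3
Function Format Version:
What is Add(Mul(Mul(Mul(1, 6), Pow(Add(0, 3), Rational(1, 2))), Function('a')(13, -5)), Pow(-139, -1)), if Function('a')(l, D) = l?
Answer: Add(Rational(-1, 139), Mul(78, Pow(3, Rational(1, 2)))) ≈ 135.09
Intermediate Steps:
Add(Mul(Mul(Mul(1, 6), Pow(Add(0, 3), Rational(1, 2))), Function('a')(13, -5)), Pow(-139, -1)) = Add(Mul(Mul(Mul(1, 6), Pow(Add(0, 3), Rational(1, 2))), 13), Pow(-139, -1)) = Add(Mul(Mul(6, Pow(3, Rational(1, 2))), 13), Rational(-1, 139)) = Add(Mul(78, Pow(3, Rational(1, 2))), Rational(-1, 139)) = Add(Rational(-1, 139), Mul(78, Pow(3, Rational(1, 2))))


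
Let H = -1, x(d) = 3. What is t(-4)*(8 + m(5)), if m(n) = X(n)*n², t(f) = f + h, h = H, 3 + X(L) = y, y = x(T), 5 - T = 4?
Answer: -40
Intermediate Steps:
T = 1 (T = 5 - 1*4 = 5 - 4 = 1)
y = 3
X(L) = 0 (X(L) = -3 + 3 = 0)
h = -1
t(f) = -1 + f (t(f) = f - 1 = -1 + f)
m(n) = 0 (m(n) = 0*n² = 0)
t(-4)*(8 + m(5)) = (-1 - 4)*(8 + 0) = -5*8 = -40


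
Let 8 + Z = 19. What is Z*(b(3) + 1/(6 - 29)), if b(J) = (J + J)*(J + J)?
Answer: 9097/23 ≈ 395.52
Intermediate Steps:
Z = 11 (Z = -8 + 19 = 11)
b(J) = 4*J² (b(J) = (2*J)*(2*J) = 4*J²)
Z*(b(3) + 1/(6 - 29)) = 11*(4*3² + 1/(6 - 29)) = 11*(4*9 + 1/(-23)) = 11*(36 - 1/23) = 11*(827/23) = 9097/23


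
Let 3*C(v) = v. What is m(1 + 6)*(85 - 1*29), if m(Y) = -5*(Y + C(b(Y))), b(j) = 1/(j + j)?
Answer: -5900/3 ≈ -1966.7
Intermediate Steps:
b(j) = 1/(2*j)
C(v) = v/3
m(Y) = -5*Y - 5/(6*Y) (m(Y) = -5*(Y + (1/(2*Y))/3) = -5*(Y + 1/(6*Y)) = -5*Y - 5/(6*Y))
m(1 + 6)*(85 - 1*29) = (-5*(1 + 6) - 5/(6*(1 + 6)))*(85 - 1*29) = (-5*7 - ⅚/7)*(85 - 29) = (-35 - ⅚*⅐)*56 = (-35 - 5/42)*56 = -1475/42*56 = -5900/3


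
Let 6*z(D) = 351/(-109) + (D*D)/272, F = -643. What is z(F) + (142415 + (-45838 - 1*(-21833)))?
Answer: 21108688549/177888 ≈ 1.1866e+5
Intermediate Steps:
z(D) = -117/218 + D²/1632 (z(D) = (351/(-109) + (D*D)/272)/6 = (351*(-1/109) + D²*(1/272))/6 = (-351/109 + D²/272)/6 = -117/218 + D²/1632)
z(F) + (142415 + (-45838 - 1*(-21833))) = (-117/218 + (1/1632)*(-643)²) + (142415 + (-45838 - 1*(-21833))) = (-117/218 + (1/1632)*413449) + (142415 + (-45838 + 21833)) = (-117/218 + 413449/1632) + (142415 - 24005) = 44970469/177888 + 118410 = 21108688549/177888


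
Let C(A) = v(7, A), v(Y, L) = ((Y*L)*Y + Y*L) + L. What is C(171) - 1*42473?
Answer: -32726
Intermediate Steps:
v(Y, L) = L + L*Y + L*Y² (v(Y, L) = ((L*Y)*Y + L*Y) + L = (L*Y² + L*Y) + L = (L*Y + L*Y²) + L = L + L*Y + L*Y²)
C(A) = 57*A (C(A) = A*(1 + 7 + 7²) = A*(1 + 7 + 49) = A*57 = 57*A)
C(171) - 1*42473 = 57*171 - 1*42473 = 9747 - 42473 = -32726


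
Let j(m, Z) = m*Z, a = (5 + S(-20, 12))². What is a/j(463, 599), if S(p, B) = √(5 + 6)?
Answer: (5 + √11)²/277337 ≈ 0.00024939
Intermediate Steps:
S(p, B) = √11
a = (5 + √11)² ≈ 69.166
j(m, Z) = Z*m
a/j(463, 599) = (5 + √11)²/((599*463)) = (5 + √11)²/277337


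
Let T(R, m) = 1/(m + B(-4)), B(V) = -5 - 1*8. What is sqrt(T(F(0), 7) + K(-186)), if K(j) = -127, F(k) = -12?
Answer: I*sqrt(4578)/6 ≈ 11.277*I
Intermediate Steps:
B(V) = -13 (B(V) = -5 - 8 = -13)
T(R, m) = 1/(-13 + m) (T(R, m) = 1/(m - 13) = 1/(-13 + m))
sqrt(T(F(0), 7) + K(-186)) = sqrt(1/(-13 + 7) - 127) = sqrt(1/(-6) - 127) = sqrt(-1/6 - 127) = sqrt(-763/6) = I*sqrt(4578)/6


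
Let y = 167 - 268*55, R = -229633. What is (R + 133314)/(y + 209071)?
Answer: -96319/194498 ≈ -0.49522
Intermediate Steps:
y = -14573 (y = 167 - 14740 = -14573)
(R + 133314)/(y + 209071) = (-229633 + 133314)/(-14573 + 209071) = -96319/194498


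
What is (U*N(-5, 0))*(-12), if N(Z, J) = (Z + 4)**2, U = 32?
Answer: -384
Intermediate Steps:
N(Z, J) = (4 + Z)**2
(U*N(-5, 0))*(-12) = (32*(4 - 5)**2)*(-12) = (32*(-1)**2)*(-12) = (32*1)*(-12) = 32*(-12) = -384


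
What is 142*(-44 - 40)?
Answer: -11928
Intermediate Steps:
142*(-44 - 40) = 142*(-84) = -11928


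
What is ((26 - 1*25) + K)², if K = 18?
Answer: 361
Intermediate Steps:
((26 - 1*25) + K)² = ((26 - 1*25) + 18)² = ((26 - 25) + 18)² = (1 + 18)² = 19² = 361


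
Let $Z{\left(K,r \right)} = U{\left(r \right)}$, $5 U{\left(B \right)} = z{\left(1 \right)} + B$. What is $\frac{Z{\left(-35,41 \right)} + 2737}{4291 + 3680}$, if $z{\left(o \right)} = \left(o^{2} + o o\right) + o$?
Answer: $\frac{13729}{39855} \approx 0.34447$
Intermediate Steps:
$z{\left(o \right)} = o + 2 o^{2}$ ($z{\left(o \right)} = \left(o^{2} + o^{2}\right) + o = 2 o^{2} + o = o + 2 o^{2}$)
$U{\left(B \right)} = \frac{3}{5} + \frac{B}{5}$ ($U{\left(B \right)} = \frac{1 \left(1 + 2 \cdot 1\right) + B}{5} = \frac{1 \left(1 + 2\right) + B}{5} = \frac{1 \cdot 3 + B}{5} = \frac{3 + B}{5} = \frac{3}{5} + \frac{B}{5}$)
$Z{\left(K,r \right)} = \frac{3}{5} + \frac{r}{5}$
$\frac{Z{\left(-35,41 \right)} + 2737}{4291 + 3680} = \frac{\left(\frac{3}{5} + \frac{1}{5} \cdot 41\right) + 2737}{4291 + 3680} = \frac{\left(\frac{3}{5} + \frac{41}{5}\right) + 2737}{7971} = \left(\frac{44}{5} + 2737\right) \frac{1}{7971} = \frac{13729}{5} \cdot \frac{1}{7971} = \frac{13729}{39855}$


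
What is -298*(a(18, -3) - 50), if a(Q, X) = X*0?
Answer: 14900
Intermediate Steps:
a(Q, X) = 0
-298*(a(18, -3) - 50) = -298*(0 - 50) = -298*(-50) = 14900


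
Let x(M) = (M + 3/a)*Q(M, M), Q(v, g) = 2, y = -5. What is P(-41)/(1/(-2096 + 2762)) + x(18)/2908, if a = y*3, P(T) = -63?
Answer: -305034571/7270 ≈ -41958.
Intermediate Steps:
a = -15 (a = -5*3 = -15)
x(M) = -⅖ + 2*M (x(M) = (M + 3/(-15))*2 = (M + 3*(-1/15))*2 = (M - ⅕)*2 = (-⅕ + M)*2 = -⅖ + 2*M)
P(-41)/(1/(-2096 + 2762)) + x(18)/2908 = -63/(1/(-2096 + 2762)) + (-⅖ + 2*18)/2908 = -63/(1/666) + (-⅖ + 36)*(1/2908) = -63/1/666 + (178/5)*(1/2908) = -63*666 + 89/7270 = -41958 + 89/7270 = -305034571/7270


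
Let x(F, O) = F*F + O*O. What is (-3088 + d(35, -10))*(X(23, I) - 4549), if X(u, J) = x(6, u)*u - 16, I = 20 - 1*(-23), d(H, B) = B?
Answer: -26116140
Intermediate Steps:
x(F, O) = F² + O²
I = 43 (I = 20 + 23 = 43)
X(u, J) = -16 + u*(36 + u²) (X(u, J) = (6² + u²)*u - 16 = (36 + u²)*u - 16 = u*(36 + u²) - 16 = -16 + u*(36 + u²))
(-3088 + d(35, -10))*(X(23, I) - 4549) = (-3088 - 10)*((-16 + 23*(36 + 23²)) - 4549) = -3098*((-16 + 23*(36 + 529)) - 4549) = -3098*((-16 + 23*565) - 4549) = -3098*((-16 + 12995) - 4549) = -3098*(12979 - 4549) = -3098*8430 = -26116140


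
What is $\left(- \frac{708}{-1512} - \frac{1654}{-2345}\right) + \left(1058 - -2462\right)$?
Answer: $\frac{148628737}{42210} \approx 3521.2$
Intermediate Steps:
$\left(- \frac{708}{-1512} - \frac{1654}{-2345}\right) + \left(1058 - -2462\right) = \left(\left(-708\right) \left(- \frac{1}{1512}\right) - - \frac{1654}{2345}\right) + \left(1058 + 2462\right) = \left(\frac{59}{126} + \frac{1654}{2345}\right) + 3520 = \frac{49537}{42210} + 3520 = \frac{148628737}{42210}$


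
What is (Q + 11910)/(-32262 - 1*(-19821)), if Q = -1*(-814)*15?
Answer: -8040/4147 ≈ -1.9388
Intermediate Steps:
Q = 12210 (Q = 814*15 = 12210)
(Q + 11910)/(-32262 - 1*(-19821)) = (12210 + 11910)/(-32262 - 1*(-19821)) = 24120/(-32262 + 19821) = 24120/(-12441) = 24120*(-1/12441) = -8040/4147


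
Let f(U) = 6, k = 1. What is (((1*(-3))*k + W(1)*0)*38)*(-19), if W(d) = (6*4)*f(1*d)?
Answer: 2166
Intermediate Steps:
W(d) = 144 (W(d) = (6*4)*6 = 24*6 = 144)
(((1*(-3))*k + W(1)*0)*38)*(-19) = (((1*(-3))*1 + 144*0)*38)*(-19) = ((-3*1 + 0)*38)*(-19) = ((-3 + 0)*38)*(-19) = -3*38*(-19) = -114*(-19) = 2166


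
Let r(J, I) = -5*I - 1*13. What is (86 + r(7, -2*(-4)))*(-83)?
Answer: -2739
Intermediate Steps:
r(J, I) = -13 - 5*I (r(J, I) = -5*I - 13 = -13 - 5*I)
(86 + r(7, -2*(-4)))*(-83) = (86 + (-13 - (-10)*(-4)))*(-83) = (86 + (-13 - 5*8))*(-83) = (86 + (-13 - 40))*(-83) = (86 - 53)*(-83) = 33*(-83) = -2739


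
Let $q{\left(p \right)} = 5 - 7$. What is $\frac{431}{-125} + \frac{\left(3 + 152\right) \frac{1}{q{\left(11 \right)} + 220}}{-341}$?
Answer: $- \frac{1034163}{299750} \approx -3.4501$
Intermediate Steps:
$q{\left(p \right)} = -2$
$\frac{431}{-125} + \frac{\left(3 + 152\right) \frac{1}{q{\left(11 \right)} + 220}}{-341} = \frac{431}{-125} + \frac{\left(3 + 152\right) \frac{1}{-2 + 220}}{-341} = 431 \left(- \frac{1}{125}\right) + \frac{155}{218} \left(- \frac{1}{341}\right) = - \frac{431}{125} + 155 \cdot \frac{1}{218} \left(- \frac{1}{341}\right) = - \frac{431}{125} + \frac{155}{218} \left(- \frac{1}{341}\right) = - \frac{431}{125} - \frac{5}{2398} = - \frac{1034163}{299750}$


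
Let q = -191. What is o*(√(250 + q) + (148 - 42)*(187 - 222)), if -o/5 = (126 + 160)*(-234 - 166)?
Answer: -2122120000 + 572000*√59 ≈ -2.1177e+9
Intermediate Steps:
o = 572000 (o = -5*(126 + 160)*(-234 - 166) = -1430*(-400) = -5*(-114400) = 572000)
o*(√(250 + q) + (148 - 42)*(187 - 222)) = 572000*(√(250 - 191) + (148 - 42)*(187 - 222)) = 572000*(√59 + 106*(-35)) = 572000*(√59 - 3710) = 572000*(-3710 + √59) = -2122120000 + 572000*√59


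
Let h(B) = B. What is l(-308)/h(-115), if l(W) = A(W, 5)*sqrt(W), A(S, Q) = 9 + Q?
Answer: -28*I*sqrt(77)/115 ≈ -2.1365*I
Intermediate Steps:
l(W) = 14*sqrt(W) (l(W) = (9 + 5)*sqrt(W) = 14*sqrt(W))
l(-308)/h(-115) = (14*sqrt(-308))/(-115) = (14*(2*I*sqrt(77)))*(-1/115) = (28*I*sqrt(77))*(-1/115) = -28*I*sqrt(77)/115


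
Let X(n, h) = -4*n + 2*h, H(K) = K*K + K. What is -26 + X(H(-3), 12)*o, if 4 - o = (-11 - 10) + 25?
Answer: -26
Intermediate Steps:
H(K) = K + K**2 (H(K) = K**2 + K = K + K**2)
o = 0 (o = 4 - ((-11 - 10) + 25) = 4 - (-21 + 25) = 4 - 1*4 = 4 - 4 = 0)
-26 + X(H(-3), 12)*o = -26 + (-(-12)*(1 - 3) + 2*12)*0 = -26 + (-(-12)*(-2) + 24)*0 = -26 + (-4*6 + 24)*0 = -26 + (-24 + 24)*0 = -26 + 0*0 = -26 + 0 = -26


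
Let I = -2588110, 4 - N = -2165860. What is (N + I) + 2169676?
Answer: 1747430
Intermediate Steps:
N = 2165864 (N = 4 - 1*(-2165860) = 4 + 2165860 = 2165864)
(N + I) + 2169676 = (2165864 - 2588110) + 2169676 = -422246 + 2169676 = 1747430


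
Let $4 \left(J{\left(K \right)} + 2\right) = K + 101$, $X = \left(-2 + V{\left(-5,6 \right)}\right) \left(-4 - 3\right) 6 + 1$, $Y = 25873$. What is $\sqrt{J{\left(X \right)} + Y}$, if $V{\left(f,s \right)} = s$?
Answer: $\frac{\sqrt{103418}}{2} \approx 160.79$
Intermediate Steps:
$X = -167$ ($X = \left(-2 + 6\right) \left(-4 - 3\right) 6 + 1 = 4 \left(-7\right) 6 + 1 = \left(-28\right) 6 + 1 = -168 + 1 = -167$)
$J{\left(K \right)} = \frac{93}{4} + \frac{K}{4}$ ($J{\left(K \right)} = -2 + \frac{K + 101}{4} = -2 + \frac{101 + K}{4} = -2 + \left(\frac{101}{4} + \frac{K}{4}\right) = \frac{93}{4} + \frac{K}{4}$)
$\sqrt{J{\left(X \right)} + Y} = \sqrt{\left(\frac{93}{4} + \frac{1}{4} \left(-167\right)\right) + 25873} = \sqrt{\left(\frac{93}{4} - \frac{167}{4}\right) + 25873} = \sqrt{- \frac{37}{2} + 25873} = \sqrt{\frac{51709}{2}} = \frac{\sqrt{103418}}{2}$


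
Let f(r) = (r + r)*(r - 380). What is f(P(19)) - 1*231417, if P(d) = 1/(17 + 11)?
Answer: -90726103/392 ≈ -2.3144e+5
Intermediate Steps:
P(d) = 1/28
f(r) = 2*r*(-380 + r) (f(r) = (2*r)*(-380 + r) = 2*r*(-380 + r))
f(P(19)) - 1*231417 = 2*(1/28)*(-380 + 1/28) - 1*231417 = 2*(1/28)*(-10639/28) - 231417 = -10639/392 - 231417 = -90726103/392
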